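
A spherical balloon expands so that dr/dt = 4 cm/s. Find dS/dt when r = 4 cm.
128π cm²/s

S = 4πr²
dS/dt = dS/dr · dr/dt = 8πr · 4
At r = 4: dS/dt = 128π cm²/s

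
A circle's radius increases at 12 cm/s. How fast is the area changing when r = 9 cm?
216π cm²/s

A = πr²
dA/dt = 2πr · dr/dt = 2π(9)(12) = 216π cm²/s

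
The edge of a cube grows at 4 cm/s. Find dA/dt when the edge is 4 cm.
192 cm²/s

A = 6s²
dA/dt = 12s · ds/dt = 12·4·4 = 192 cm²/s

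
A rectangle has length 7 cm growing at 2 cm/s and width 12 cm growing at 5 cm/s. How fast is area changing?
59 cm²/s

A = lw
dA/dt = w·dl/dt + l·dw/dt = 12·2 + 7·5 = 59 cm²/s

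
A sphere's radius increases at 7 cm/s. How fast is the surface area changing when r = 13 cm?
728π cm²/s

S = 4πr²
dS/dt = dS/dr · dr/dt = 8πr · 7
At r = 13: dS/dt = 728π cm²/s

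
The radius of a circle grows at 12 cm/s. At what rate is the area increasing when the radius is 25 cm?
600π cm²/s

A = πr²
dA/dt = 2πr · dr/dt = 2π(25)(12) = 600π cm²/s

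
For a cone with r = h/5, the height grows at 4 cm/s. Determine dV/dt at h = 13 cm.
676π/25 cm³/s

V = (1/3)π(h/5)²h = πh³/75
dV/dt = πh²/25 · 4
At h = 13: dV/dt = 676π/25 cm³/s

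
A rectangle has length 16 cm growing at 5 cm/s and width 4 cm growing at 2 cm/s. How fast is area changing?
52 cm²/s

A = lw
dA/dt = w·dl/dt + l·dw/dt = 4·5 + 16·2 = 52 cm²/s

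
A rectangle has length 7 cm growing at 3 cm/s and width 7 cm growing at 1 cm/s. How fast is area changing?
28 cm²/s

A = lw
dA/dt = w·dl/dt + l·dw/dt = 7·3 + 7·1 = 28 cm²/s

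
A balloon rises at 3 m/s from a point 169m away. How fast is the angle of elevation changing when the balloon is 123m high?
0.011604 rad/s

tan(θ) = y/169
sec²(θ) · dθ/dt = (1/169) · dy/dt
dθ/dt = cos²(θ)/169 · 3 = 169/(169² + 123²) · 3
dθ/dt = 0.011604 rad/s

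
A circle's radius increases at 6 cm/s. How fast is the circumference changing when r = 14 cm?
12π cm/s

C = 2πr
dC/dt = 2π · dr/dt = 2π · 6 = 12π cm/s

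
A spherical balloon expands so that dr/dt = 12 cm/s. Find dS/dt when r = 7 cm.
672π cm²/s

S = 4πr²
dS/dt = dS/dr · dr/dt = 8πr · 12
At r = 7: dS/dt = 672π cm²/s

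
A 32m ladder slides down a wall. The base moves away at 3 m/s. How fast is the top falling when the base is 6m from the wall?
9√247/247 ≈ 0.5727 m/s

x² + y² = 32²
2x·dx/dt + 2y·dy/dt = 0
dy/dt = -x/y · dx/dt = -6/(2√247) · 3 = -9√247/247 m/s
The top is descending at 9√247/247 ≈ 0.5727 m/s.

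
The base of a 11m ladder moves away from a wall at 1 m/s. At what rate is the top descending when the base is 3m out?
3√7/28 ≈ 0.2835 m/s

x² + y² = 11²
2x·dx/dt + 2y·dy/dt = 0
dy/dt = -x/y · dx/dt = -3/(4√7) · 1 = -3√7/28 m/s
The top is descending at 3√7/28 ≈ 0.2835 m/s.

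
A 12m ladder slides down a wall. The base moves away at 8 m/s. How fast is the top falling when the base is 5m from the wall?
40√119/119 ≈ 3.667 m/s

x² + y² = 12²
2x·dx/dt + 2y·dy/dt = 0
dy/dt = -x/y · dx/dt = -5/√119 · 8 = -40√119/119 m/s
The top is descending at 40√119/119 ≈ 3.667 m/s.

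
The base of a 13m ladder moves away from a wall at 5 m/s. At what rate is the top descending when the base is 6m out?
30√133/133 ≈ 2.601 m/s

x² + y² = 13²
2x·dx/dt + 2y·dy/dt = 0
dy/dt = -x/y · dx/dt = -6/√133 · 5 = -30√133/133 m/s
The top is descending at 30√133/133 ≈ 2.601 m/s.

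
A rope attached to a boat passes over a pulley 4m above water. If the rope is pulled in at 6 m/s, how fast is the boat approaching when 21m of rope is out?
126√17/85 ≈ 6.112 m/s

rope² = x² + 4²
x = √(21² - 4²) = 5√17
dx/dt = (rope/x) · d(rope)/dt = (21/(5√17)) · (-6) = -126√17/85 m/s
The boat approaches at 126√17/85 ≈ 6.112 m/s.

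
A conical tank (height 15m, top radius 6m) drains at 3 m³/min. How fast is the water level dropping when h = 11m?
75/(484π) ≈ 0.04932 m/min

r/h = 6/15, so r = (2/5)h
V = (1/3)πr²h = (1/3)π((2/5)h)²h = (4/75)πh³
dV/dh = (4/25)πh²
dh/dt = (dV/dt)/(dV/dh) = -3/((4/25)π·11²) = -75/(484π) m/min
The level is dropping at 75/(484π) ≈ 0.04932 m/min.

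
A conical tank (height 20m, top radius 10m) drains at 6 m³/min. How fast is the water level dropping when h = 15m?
8/(75π) ≈ 0.03395 m/min

r/h = 10/20, so r = (1/2)h
V = (1/3)πr²h = (1/3)π((1/2)h)²h = (1/12)πh³
dV/dh = (1/4)πh²
dh/dt = (dV/dt)/(dV/dh) = -6/((1/4)π·15²) = -8/(75π) m/min
The level is dropping at 8/(75π) ≈ 0.03395 m/min.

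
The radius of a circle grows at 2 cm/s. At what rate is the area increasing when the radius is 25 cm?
100π cm²/s

A = πr²
dA/dt = 2πr · dr/dt = 2π(25)(2) = 100π cm²/s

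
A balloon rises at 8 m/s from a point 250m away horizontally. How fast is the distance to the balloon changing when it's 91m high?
728√70781/70781 ≈ 2.736 m/s

z² = 250² + y²
z = √(250² + 91²) = √70781
dz/dt = y/z · dy/dt = 91/√70781 · 8 = 728√70781/70781 ≈ 2.736 m/s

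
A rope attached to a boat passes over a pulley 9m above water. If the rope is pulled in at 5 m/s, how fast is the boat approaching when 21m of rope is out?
7√10/4 ≈ 5.534 m/s

rope² = x² + 9²
x = √(21² - 9²) = 6√10
dx/dt = (rope/x) · d(rope)/dt = (21/(6√10)) · (-5) = -7√10/4 m/s
The boat approaches at 7√10/4 ≈ 5.534 m/s.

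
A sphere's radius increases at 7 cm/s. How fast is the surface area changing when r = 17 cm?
952π cm²/s

S = 4πr²
dS/dt = dS/dr · dr/dt = 8πr · 7
At r = 17: dS/dt = 952π cm²/s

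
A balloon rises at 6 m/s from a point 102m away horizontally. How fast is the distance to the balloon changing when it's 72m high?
72√433/433 ≈ 3.46 m/s

z² = 102² + y²
z = √(102² + 72²) = 6√433
dz/dt = y/z · dy/dt = 72/(6√433) · 6 = 72√433/433 ≈ 3.46 m/s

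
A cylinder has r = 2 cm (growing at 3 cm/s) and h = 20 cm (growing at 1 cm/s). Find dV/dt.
244π cm³/s

V = πr²h
dV/dt = 2πrh·dr/dt + πr²·dh/dt
= 2π(2)(20)(3) + π(2)²(1)
= 244π cm³/s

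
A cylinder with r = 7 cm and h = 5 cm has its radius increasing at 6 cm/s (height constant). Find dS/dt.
228π cm²/s

S = 2πrh + 2πr² (lateral + bases)
dS/dt = (2πh + 4πr)·dr/dt = (2π·5 + 4π·7)·6
= 228π cm²/s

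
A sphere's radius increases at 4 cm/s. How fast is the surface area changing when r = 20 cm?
640π cm²/s

S = 4πr²
dS/dt = dS/dr · dr/dt = 8πr · 4
At r = 20: dS/dt = 640π cm²/s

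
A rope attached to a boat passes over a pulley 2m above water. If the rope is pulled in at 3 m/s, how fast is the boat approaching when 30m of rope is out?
45√14/56 ≈ 3.007 m/s

rope² = x² + 2²
x = √(30² - 2²) = 8√14
dx/dt = (rope/x) · d(rope)/dt = (30/(8√14)) · (-3) = -45√14/56 m/s
The boat approaches at 45√14/56 ≈ 3.007 m/s.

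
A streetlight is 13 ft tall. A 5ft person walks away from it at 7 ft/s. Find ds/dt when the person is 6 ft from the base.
35/8 ft/s

By similar triangles: 13/(x+s) = 5/s
Solving: s = 5x/8
ds/dt = 5/8 · dx/dt = 5/8 · 7 = 35/8 ft/s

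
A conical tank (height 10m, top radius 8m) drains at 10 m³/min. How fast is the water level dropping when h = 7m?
125/(392π) ≈ 0.1015 m/min

r/h = 8/10, so r = (4/5)h
V = (1/3)πr²h = (1/3)π((4/5)h)²h = (16/75)πh³
dV/dh = (16/25)πh²
dh/dt = (dV/dt)/(dV/dh) = -10/((16/25)π·7²) = -125/(392π) m/min
The level is dropping at 125/(392π) ≈ 0.1015 m/min.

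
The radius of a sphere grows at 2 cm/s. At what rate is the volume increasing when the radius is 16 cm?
2048π cm³/s

V = (4/3)πr³
dV/dt = dV/dr · dr/dt = 4πr² · 2
At r = 16: dV/dt = 2048π cm³/s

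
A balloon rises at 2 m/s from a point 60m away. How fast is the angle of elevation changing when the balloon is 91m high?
0.0101 rad/s

tan(θ) = y/60
sec²(θ) · dθ/dt = (1/60) · dy/dt
dθ/dt = cos²(θ)/60 · 2 = 60/(60² + 91²) · 2
dθ/dt = 0.0101 rad/s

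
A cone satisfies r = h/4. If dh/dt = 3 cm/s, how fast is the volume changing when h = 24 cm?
108π cm³/s

V = (1/3)π(h/4)²h = πh³/48
dV/dt = πh²/16 · 3
At h = 24: dV/dt = 108π cm³/s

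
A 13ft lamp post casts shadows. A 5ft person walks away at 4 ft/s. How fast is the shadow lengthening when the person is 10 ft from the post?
5/2 ft/s

By similar triangles: 13/(x+s) = 5/s
Solving: s = 5x/8
ds/dt = 5/8 · dx/dt = 5/8 · 4 = 5/2 ft/s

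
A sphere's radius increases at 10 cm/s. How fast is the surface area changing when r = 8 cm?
640π cm²/s

S = 4πr²
dS/dt = dS/dr · dr/dt = 8πr · 10
At r = 8: dS/dt = 640π cm²/s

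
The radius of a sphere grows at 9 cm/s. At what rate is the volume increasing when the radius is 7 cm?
1764π cm³/s

V = (4/3)πr³
dV/dt = dV/dr · dr/dt = 4πr² · 9
At r = 7: dV/dt = 1764π cm³/s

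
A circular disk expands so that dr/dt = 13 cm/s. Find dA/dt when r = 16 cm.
416π cm²/s

A = πr²
dA/dt = 2πr · dr/dt = 2π(16)(13) = 416π cm²/s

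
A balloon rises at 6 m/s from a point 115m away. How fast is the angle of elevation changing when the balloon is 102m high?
0.029201 rad/s

tan(θ) = y/115
sec²(θ) · dθ/dt = (1/115) · dy/dt
dθ/dt = cos²(θ)/115 · 6 = 115/(115² + 102²) · 6
dθ/dt = 0.029201 rad/s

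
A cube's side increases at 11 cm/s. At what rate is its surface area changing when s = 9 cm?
1188 cm²/s

A = 6s²
dA/dt = 12s · ds/dt = 12·9·11 = 1188 cm²/s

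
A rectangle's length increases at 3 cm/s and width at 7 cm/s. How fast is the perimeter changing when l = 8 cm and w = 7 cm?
20 cm/s

P = 2(l + w)
dP/dt = 2(dl/dt + dw/dt) = 2(3 + 7) = 20 cm/s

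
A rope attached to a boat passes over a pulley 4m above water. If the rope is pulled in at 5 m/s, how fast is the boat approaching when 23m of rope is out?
115√57/171 ≈ 5.077 m/s

rope² = x² + 4²
x = √(23² - 4²) = 3√57
dx/dt = (rope/x) · d(rope)/dt = (23/(3√57)) · (-5) = -115√57/171 m/s
The boat approaches at 115√57/171 ≈ 5.077 m/s.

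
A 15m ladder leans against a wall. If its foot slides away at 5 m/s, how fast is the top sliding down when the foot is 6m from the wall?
10√21/21 ≈ 2.182 m/s

x² + y² = 15²
2x·dx/dt + 2y·dy/dt = 0
dy/dt = -x/y · dx/dt = -6/(3√21) · 5 = -10√21/21 m/s
The top is descending at 10√21/21 ≈ 2.182 m/s.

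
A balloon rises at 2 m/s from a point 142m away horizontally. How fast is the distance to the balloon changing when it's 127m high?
254√36293/36293 ≈ 1.333 m/s

z² = 142² + y²
z = √(142² + 127²) = √36293
dz/dt = y/z · dy/dt = 127/√36293 · 2 = 254√36293/36293 ≈ 1.333 m/s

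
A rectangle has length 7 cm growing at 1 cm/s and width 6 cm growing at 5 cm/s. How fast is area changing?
41 cm²/s

A = lw
dA/dt = w·dl/dt + l·dw/dt = 6·1 + 7·5 = 41 cm²/s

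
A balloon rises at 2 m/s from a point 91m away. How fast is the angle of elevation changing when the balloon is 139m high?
0.006594 rad/s

tan(θ) = y/91
sec²(θ) · dθ/dt = (1/91) · dy/dt
dθ/dt = cos²(θ)/91 · 2 = 91/(91² + 139²) · 2
dθ/dt = 0.006594 rad/s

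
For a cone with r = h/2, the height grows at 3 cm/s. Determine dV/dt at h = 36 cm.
972π cm³/s

V = (1/3)π(h/2)²h = πh³/12
dV/dt = πh²/4 · 3
At h = 36: dV/dt = 972π cm³/s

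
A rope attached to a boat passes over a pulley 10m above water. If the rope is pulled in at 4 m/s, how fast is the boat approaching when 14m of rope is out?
7√6/3 ≈ 5.715 m/s

rope² = x² + 10²
x = √(14² - 10²) = 4√6
dx/dt = (rope/x) · d(rope)/dt = (14/(4√6)) · (-4) = -7√6/3 m/s
The boat approaches at 7√6/3 ≈ 5.715 m/s.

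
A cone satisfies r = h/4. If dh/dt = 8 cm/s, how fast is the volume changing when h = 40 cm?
800π cm³/s

V = (1/3)π(h/4)²h = πh³/48
dV/dt = πh²/16 · 8
At h = 40: dV/dt = 800π cm³/s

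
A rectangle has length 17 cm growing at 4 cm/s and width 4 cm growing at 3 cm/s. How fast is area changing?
67 cm²/s

A = lw
dA/dt = w·dl/dt + l·dw/dt = 4·4 + 17·3 = 67 cm²/s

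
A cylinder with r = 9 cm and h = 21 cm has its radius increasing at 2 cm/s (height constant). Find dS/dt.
156π cm²/s

S = 2πrh + 2πr² (lateral + bases)
dS/dt = (2πh + 4πr)·dr/dt = (2π·21 + 4π·9)·2
= 156π cm²/s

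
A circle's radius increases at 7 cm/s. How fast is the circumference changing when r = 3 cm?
14π cm/s

C = 2πr
dC/dt = 2π · dr/dt = 2π · 7 = 14π cm/s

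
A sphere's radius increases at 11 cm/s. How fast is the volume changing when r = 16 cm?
11264π cm³/s

V = (4/3)πr³
dV/dt = dV/dr · dr/dt = 4πr² · 11
At r = 16: dV/dt = 11264π cm³/s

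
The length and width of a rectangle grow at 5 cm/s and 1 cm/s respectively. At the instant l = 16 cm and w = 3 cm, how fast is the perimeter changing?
12 cm/s

P = 2(l + w)
dP/dt = 2(dl/dt + dw/dt) = 2(5 + 1) = 12 cm/s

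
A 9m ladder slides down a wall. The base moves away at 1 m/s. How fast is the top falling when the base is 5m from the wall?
5√14/28 ≈ 0.6682 m/s

x² + y² = 9²
2x·dx/dt + 2y·dy/dt = 0
dy/dt = -x/y · dx/dt = -5/(2√14) · 1 = -5√14/28 m/s
The top is descending at 5√14/28 ≈ 0.6682 m/s.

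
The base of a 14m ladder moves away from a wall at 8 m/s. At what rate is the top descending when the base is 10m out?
10√6/3 ≈ 8.165 m/s

x² + y² = 14²
2x·dx/dt + 2y·dy/dt = 0
dy/dt = -x/y · dx/dt = -10/(4√6) · 8 = -10√6/3 m/s
The top is descending at 10√6/3 ≈ 8.165 m/s.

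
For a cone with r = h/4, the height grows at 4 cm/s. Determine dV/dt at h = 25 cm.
625π/4 cm³/s

V = (1/3)π(h/4)²h = πh³/48
dV/dt = πh²/16 · 4
At h = 25: dV/dt = 625π/4 cm³/s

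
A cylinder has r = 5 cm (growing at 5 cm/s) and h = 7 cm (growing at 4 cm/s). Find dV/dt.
450π cm³/s

V = πr²h
dV/dt = 2πrh·dr/dt + πr²·dh/dt
= 2π(5)(7)(5) + π(5)²(4)
= 450π cm³/s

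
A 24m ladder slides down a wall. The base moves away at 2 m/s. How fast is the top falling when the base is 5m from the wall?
10√551/551 ≈ 0.426 m/s

x² + y² = 24²
2x·dx/dt + 2y·dy/dt = 0
dy/dt = -x/y · dx/dt = -5/√551 · 2 = -10√551/551 m/s
The top is descending at 10√551/551 ≈ 0.426 m/s.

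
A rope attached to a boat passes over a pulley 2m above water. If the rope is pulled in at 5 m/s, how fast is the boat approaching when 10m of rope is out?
25√6/12 ≈ 5.103 m/s

rope² = x² + 2²
x = √(10² - 2²) = 4√6
dx/dt = (rope/x) · d(rope)/dt = (10/(4√6)) · (-5) = -25√6/12 m/s
The boat approaches at 25√6/12 ≈ 5.103 m/s.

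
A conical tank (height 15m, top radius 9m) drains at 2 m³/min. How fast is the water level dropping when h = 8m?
25/(288π) ≈ 0.02763 m/min

r/h = 9/15, so r = (3/5)h
V = (1/3)πr²h = (1/3)π((3/5)h)²h = (3/25)πh³
dV/dh = (9/25)πh²
dh/dt = (dV/dt)/(dV/dh) = -2/((9/25)π·8²) = -25/(288π) m/min
The level is dropping at 25/(288π) ≈ 0.02763 m/min.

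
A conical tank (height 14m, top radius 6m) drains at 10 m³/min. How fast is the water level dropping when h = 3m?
490/(81π) ≈ 1.926 m/min

r/h = 6/14, so r = (3/7)h
V = (1/3)πr²h = (1/3)π((3/7)h)²h = (3/49)πh³
dV/dh = (9/49)πh²
dh/dt = (dV/dt)/(dV/dh) = -10/((9/49)π·3²) = -490/(81π) m/min
The level is dropping at 490/(81π) ≈ 1.926 m/min.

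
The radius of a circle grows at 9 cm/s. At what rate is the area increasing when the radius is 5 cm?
90π cm²/s

A = πr²
dA/dt = 2πr · dr/dt = 2π(5)(9) = 90π cm²/s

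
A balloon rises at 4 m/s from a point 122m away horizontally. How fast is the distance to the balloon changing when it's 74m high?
74√5090/2545 ≈ 2.074 m/s

z² = 122² + y²
z = √(122² + 74²) = 2√5090
dz/dt = y/z · dy/dt = 74/(2√5090) · 4 = 74√5090/2545 ≈ 2.074 m/s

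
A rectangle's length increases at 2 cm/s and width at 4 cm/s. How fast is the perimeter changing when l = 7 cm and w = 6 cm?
12 cm/s

P = 2(l + w)
dP/dt = 2(dl/dt + dw/dt) = 2(2 + 4) = 12 cm/s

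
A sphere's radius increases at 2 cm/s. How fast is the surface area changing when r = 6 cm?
96π cm²/s

S = 4πr²
dS/dt = dS/dr · dr/dt = 8πr · 2
At r = 6: dS/dt = 96π cm²/s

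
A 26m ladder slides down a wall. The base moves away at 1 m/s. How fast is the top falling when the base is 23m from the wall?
23√3/21 ≈ 1.897 m/s

x² + y² = 26²
2x·dx/dt + 2y·dy/dt = 0
dy/dt = -x/y · dx/dt = -23/(7√3) · 1 = -23√3/21 m/s
The top is descending at 23√3/21 ≈ 1.897 m/s.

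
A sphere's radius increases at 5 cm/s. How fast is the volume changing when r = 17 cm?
5780π cm³/s

V = (4/3)πr³
dV/dt = dV/dr · dr/dt = 4πr² · 5
At r = 17: dV/dt = 5780π cm³/s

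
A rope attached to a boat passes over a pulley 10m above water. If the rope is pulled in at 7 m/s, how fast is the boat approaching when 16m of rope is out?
56√39/39 ≈ 8.967 m/s

rope² = x² + 10²
x = √(16² - 10²) = 2√39
dx/dt = (rope/x) · d(rope)/dt = (16/(2√39)) · (-7) = -56√39/39 m/s
The boat approaches at 56√39/39 ≈ 8.967 m/s.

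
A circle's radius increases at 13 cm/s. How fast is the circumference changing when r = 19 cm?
26π cm/s

C = 2πr
dC/dt = 2π · dr/dt = 2π · 13 = 26π cm/s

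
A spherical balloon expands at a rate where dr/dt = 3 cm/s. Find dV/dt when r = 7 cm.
588π cm³/s

V = (4/3)πr³
dV/dt = dV/dr · dr/dt = 4πr² · 3
At r = 7: dV/dt = 588π cm³/s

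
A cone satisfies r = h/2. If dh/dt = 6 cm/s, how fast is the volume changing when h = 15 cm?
675π/2 cm³/s

V = (1/3)π(h/2)²h = πh³/12
dV/dt = πh²/4 · 6
At h = 15: dV/dt = 675π/2 cm³/s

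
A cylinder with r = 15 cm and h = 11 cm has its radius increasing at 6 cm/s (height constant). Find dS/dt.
492π cm²/s

S = 2πrh + 2πr² (lateral + bases)
dS/dt = (2πh + 4πr)·dr/dt = (2π·11 + 4π·15)·6
= 492π cm²/s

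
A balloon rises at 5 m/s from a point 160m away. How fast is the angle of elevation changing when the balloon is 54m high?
0.028054 rad/s

tan(θ) = y/160
sec²(θ) · dθ/dt = (1/160) · dy/dt
dθ/dt = cos²(θ)/160 · 5 = 160/(160² + 54²) · 5
dθ/dt = 0.028054 rad/s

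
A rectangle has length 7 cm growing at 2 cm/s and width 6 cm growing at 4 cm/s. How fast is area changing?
40 cm²/s

A = lw
dA/dt = w·dl/dt + l·dw/dt = 6·2 + 7·4 = 40 cm²/s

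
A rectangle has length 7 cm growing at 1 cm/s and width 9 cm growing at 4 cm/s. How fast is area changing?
37 cm²/s

A = lw
dA/dt = w·dl/dt + l·dw/dt = 9·1 + 7·4 = 37 cm²/s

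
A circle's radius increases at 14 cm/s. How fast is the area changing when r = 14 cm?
392π cm²/s

A = πr²
dA/dt = 2πr · dr/dt = 2π(14)(14) = 392π cm²/s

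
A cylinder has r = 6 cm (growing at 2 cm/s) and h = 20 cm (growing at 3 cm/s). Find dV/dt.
588π cm³/s

V = πr²h
dV/dt = 2πrh·dr/dt + πr²·dh/dt
= 2π(6)(20)(2) + π(6)²(3)
= 588π cm³/s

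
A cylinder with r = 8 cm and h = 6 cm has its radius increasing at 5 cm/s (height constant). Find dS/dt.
220π cm²/s

S = 2πrh + 2πr² (lateral + bases)
dS/dt = (2πh + 4πr)·dr/dt = (2π·6 + 4π·8)·5
= 220π cm²/s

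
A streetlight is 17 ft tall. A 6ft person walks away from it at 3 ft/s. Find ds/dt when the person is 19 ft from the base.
18/11 ft/s

By similar triangles: 17/(x+s) = 6/s
Solving: s = 6x/11
ds/dt = 6/11 · dx/dt = 6/11 · 3 = 18/11 ft/s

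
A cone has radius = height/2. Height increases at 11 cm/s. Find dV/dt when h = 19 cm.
3971π/4 cm³/s

V = (1/3)π(h/2)²h = πh³/12
dV/dt = πh²/4 · 11
At h = 19: dV/dt = 3971π/4 cm³/s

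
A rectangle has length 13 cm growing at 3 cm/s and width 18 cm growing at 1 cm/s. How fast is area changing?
67 cm²/s

A = lw
dA/dt = w·dl/dt + l·dw/dt = 18·3 + 13·1 = 67 cm²/s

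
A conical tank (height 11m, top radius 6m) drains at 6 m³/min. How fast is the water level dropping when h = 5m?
121/(150π) ≈ 0.2568 m/min

r/h = 6/11, so r = (6/11)h
V = (1/3)πr²h = (1/3)π((6/11)h)²h = (12/121)πh³
dV/dh = (36/121)πh²
dh/dt = (dV/dt)/(dV/dh) = -6/((36/121)π·5²) = -121/(150π) m/min
The level is dropping at 121/(150π) ≈ 0.2568 m/min.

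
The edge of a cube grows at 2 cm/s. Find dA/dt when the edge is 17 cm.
408 cm²/s

A = 6s²
dA/dt = 12s · ds/dt = 12·17·2 = 408 cm²/s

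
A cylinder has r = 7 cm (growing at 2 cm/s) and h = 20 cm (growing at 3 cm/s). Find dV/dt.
707π cm³/s

V = πr²h
dV/dt = 2πrh·dr/dt + πr²·dh/dt
= 2π(7)(20)(2) + π(7)²(3)
= 707π cm³/s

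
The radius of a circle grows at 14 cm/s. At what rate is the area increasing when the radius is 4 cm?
112π cm²/s

A = πr²
dA/dt = 2πr · dr/dt = 2π(4)(14) = 112π cm²/s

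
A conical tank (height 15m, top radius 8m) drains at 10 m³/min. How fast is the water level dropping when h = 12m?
125/(512π) ≈ 0.07771 m/min

r/h = 8/15, so r = (8/15)h
V = (1/3)πr²h = (1/3)π((8/15)h)²h = (64/675)πh³
dV/dh = (64/225)πh²
dh/dt = (dV/dt)/(dV/dh) = -10/((64/225)π·12²) = -125/(512π) m/min
The level is dropping at 125/(512π) ≈ 0.07771 m/min.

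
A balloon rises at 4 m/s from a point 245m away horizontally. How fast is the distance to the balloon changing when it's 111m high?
222√72346/36173 ≈ 1.651 m/s

z² = 245² + y²
z = √(245² + 111²) = √72346
dz/dt = y/z · dy/dt = 111/√72346 · 4 = 222√72346/36173 ≈ 1.651 m/s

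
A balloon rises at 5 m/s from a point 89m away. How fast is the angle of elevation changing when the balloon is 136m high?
0.016845 rad/s

tan(θ) = y/89
sec²(θ) · dθ/dt = (1/89) · dy/dt
dθ/dt = cos²(θ)/89 · 5 = 89/(89² + 136²) · 5
dθ/dt = 0.016845 rad/s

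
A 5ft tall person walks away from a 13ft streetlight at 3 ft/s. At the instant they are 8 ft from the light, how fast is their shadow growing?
15/8 ft/s

By similar triangles: 13/(x+s) = 5/s
Solving: s = 5x/8
ds/dt = 5/8 · dx/dt = 5/8 · 3 = 15/8 ft/s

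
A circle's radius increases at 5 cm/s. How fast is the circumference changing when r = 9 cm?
10π cm/s

C = 2πr
dC/dt = 2π · dr/dt = 2π · 5 = 10π cm/s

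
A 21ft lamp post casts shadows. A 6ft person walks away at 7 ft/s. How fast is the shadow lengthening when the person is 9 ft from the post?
14/5 ft/s

By similar triangles: 21/(x+s) = 6/s
Solving: s = 6x/15
ds/dt = 6/15 · dx/dt = 2/5 · 7 = 14/5 ft/s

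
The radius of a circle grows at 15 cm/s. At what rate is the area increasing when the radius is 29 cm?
870π cm²/s

A = πr²
dA/dt = 2πr · dr/dt = 2π(29)(15) = 870π cm²/s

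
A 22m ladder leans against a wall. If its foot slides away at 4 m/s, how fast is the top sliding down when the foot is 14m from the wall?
7√2/3 ≈ 3.3 m/s

x² + y² = 22²
2x·dx/dt + 2y·dy/dt = 0
dy/dt = -x/y · dx/dt = -14/(12√2) · 4 = -7√2/3 m/s
The top is descending at 7√2/3 ≈ 3.3 m/s.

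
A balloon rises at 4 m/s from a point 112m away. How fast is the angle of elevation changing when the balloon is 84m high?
0.022857 rad/s

tan(θ) = y/112
sec²(θ) · dθ/dt = (1/112) · dy/dt
dθ/dt = cos²(θ)/112 · 4 = 112/(112² + 84²) · 4
dθ/dt = 0.022857 rad/s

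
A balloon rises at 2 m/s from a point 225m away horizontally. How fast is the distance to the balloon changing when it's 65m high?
13√2194/1097 ≈ 0.5551 m/s

z² = 225² + y²
z = √(225² + 65²) = 5√2194
dz/dt = y/z · dy/dt = 65/(5√2194) · 2 = 13√2194/1097 ≈ 0.5551 m/s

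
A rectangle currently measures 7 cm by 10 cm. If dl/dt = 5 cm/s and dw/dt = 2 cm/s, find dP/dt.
14 cm/s

P = 2(l + w)
dP/dt = 2(dl/dt + dw/dt) = 2(5 + 2) = 14 cm/s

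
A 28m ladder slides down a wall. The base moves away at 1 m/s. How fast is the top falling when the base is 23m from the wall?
23√255/255 ≈ 1.44 m/s

x² + y² = 28²
2x·dx/dt + 2y·dy/dt = 0
dy/dt = -x/y · dx/dt = -23/√255 · 1 = -23√255/255 m/s
The top is descending at 23√255/255 ≈ 1.44 m/s.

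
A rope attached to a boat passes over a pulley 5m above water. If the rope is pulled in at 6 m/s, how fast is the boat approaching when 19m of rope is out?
19√21/14 ≈ 6.219 m/s

rope² = x² + 5²
x = √(19² - 5²) = 4√21
dx/dt = (rope/x) · d(rope)/dt = (19/(4√21)) · (-6) = -19√21/14 m/s
The boat approaches at 19√21/14 ≈ 6.219 m/s.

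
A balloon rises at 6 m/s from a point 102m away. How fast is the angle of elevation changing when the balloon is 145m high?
0.019472 rad/s

tan(θ) = y/102
sec²(θ) · dθ/dt = (1/102) · dy/dt
dθ/dt = cos²(θ)/102 · 6 = 102/(102² + 145²) · 6
dθ/dt = 0.019472 rad/s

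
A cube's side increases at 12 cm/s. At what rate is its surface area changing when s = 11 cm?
1584 cm²/s

A = 6s²
dA/dt = 12s · ds/dt = 12·11·12 = 1584 cm²/s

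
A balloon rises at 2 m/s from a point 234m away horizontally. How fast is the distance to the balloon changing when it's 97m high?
194√64165/64165 ≈ 0.7659 m/s

z² = 234² + y²
z = √(234² + 97²) = √64165
dz/dt = y/z · dy/dt = 97/√64165 · 2 = 194√64165/64165 ≈ 0.7659 m/s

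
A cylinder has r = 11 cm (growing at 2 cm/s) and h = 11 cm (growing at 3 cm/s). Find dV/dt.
847π cm³/s

V = πr²h
dV/dt = 2πrh·dr/dt + πr²·dh/dt
= 2π(11)(11)(2) + π(11)²(3)
= 847π cm³/s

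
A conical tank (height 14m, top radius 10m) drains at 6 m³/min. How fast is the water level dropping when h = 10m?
147/(1250π) ≈ 0.03743 m/min

r/h = 10/14, so r = (5/7)h
V = (1/3)πr²h = (1/3)π((5/7)h)²h = (25/147)πh³
dV/dh = (25/49)πh²
dh/dt = (dV/dt)/(dV/dh) = -6/((25/49)π·10²) = -147/(1250π) m/min
The level is dropping at 147/(1250π) ≈ 0.03743 m/min.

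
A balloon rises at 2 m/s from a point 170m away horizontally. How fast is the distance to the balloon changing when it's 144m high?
144√12409/12409 ≈ 1.293 m/s

z² = 170² + y²
z = √(170² + 144²) = 2√12409
dz/dt = y/z · dy/dt = 144/(2√12409) · 2 = 144√12409/12409 ≈ 1.293 m/s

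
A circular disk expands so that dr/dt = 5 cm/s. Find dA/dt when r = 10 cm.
100π cm²/s

A = πr²
dA/dt = 2πr · dr/dt = 2π(10)(5) = 100π cm²/s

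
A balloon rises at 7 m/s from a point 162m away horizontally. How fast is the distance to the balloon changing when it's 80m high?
280√8161/8161 ≈ 3.099 m/s

z² = 162² + y²
z = √(162² + 80²) = 2√8161
dz/dt = y/z · dy/dt = 80/(2√8161) · 7 = 280√8161/8161 ≈ 3.099 m/s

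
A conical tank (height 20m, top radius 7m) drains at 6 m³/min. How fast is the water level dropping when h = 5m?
96/(49π) ≈ 0.6236 m/min

r/h = 7/20, so r = (7/20)h
V = (1/3)πr²h = (1/3)π((7/20)h)²h = (49/1200)πh³
dV/dh = (49/400)πh²
dh/dt = (dV/dt)/(dV/dh) = -6/((49/400)π·5²) = -96/(49π) m/min
The level is dropping at 96/(49π) ≈ 0.6236 m/min.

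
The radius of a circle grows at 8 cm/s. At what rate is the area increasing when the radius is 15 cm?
240π cm²/s

A = πr²
dA/dt = 2πr · dr/dt = 2π(15)(8) = 240π cm²/s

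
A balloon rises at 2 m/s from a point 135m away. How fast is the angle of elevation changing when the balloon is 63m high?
0.012165 rad/s

tan(θ) = y/135
sec²(θ) · dθ/dt = (1/135) · dy/dt
dθ/dt = cos²(θ)/135 · 2 = 135/(135² + 63²) · 2
dθ/dt = 0.012165 rad/s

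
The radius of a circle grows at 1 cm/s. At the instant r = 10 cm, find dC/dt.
2π cm/s

C = 2πr
dC/dt = 2π · dr/dt = 2π · 1 = 2π cm/s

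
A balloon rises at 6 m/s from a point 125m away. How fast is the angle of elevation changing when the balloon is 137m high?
0.021806 rad/s

tan(θ) = y/125
sec²(θ) · dθ/dt = (1/125) · dy/dt
dθ/dt = cos²(θ)/125 · 6 = 125/(125² + 137²) · 6
dθ/dt = 0.021806 rad/s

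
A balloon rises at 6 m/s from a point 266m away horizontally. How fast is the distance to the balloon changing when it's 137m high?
822√3581/17905 ≈ 2.747 m/s

z² = 266² + y²
z = √(266² + 137²) = 5√3581
dz/dt = y/z · dy/dt = 137/(5√3581) · 6 = 822√3581/17905 ≈ 2.747 m/s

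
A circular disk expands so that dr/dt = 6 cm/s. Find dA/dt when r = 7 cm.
84π cm²/s

A = πr²
dA/dt = 2πr · dr/dt = 2π(7)(6) = 84π cm²/s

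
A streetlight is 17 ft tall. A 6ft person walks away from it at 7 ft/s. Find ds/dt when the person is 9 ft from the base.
42/11 ft/s

By similar triangles: 17/(x+s) = 6/s
Solving: s = 6x/11
ds/dt = 6/11 · dx/dt = 6/11 · 7 = 42/11 ft/s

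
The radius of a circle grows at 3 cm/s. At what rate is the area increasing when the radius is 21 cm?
126π cm²/s

A = πr²
dA/dt = 2πr · dr/dt = 2π(21)(3) = 126π cm²/s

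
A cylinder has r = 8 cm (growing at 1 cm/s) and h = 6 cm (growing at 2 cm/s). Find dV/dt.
224π cm³/s

V = πr²h
dV/dt = 2πrh·dr/dt + πr²·dh/dt
= 2π(8)(6)(1) + π(8)²(2)
= 224π cm³/s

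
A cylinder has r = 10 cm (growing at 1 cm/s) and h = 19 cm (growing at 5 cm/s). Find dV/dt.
880π cm³/s

V = πr²h
dV/dt = 2πrh·dr/dt + πr²·dh/dt
= 2π(10)(19)(1) + π(10)²(5)
= 880π cm³/s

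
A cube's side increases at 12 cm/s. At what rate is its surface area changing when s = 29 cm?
4176 cm²/s

A = 6s²
dA/dt = 12s · ds/dt = 12·29·12 = 4176 cm²/s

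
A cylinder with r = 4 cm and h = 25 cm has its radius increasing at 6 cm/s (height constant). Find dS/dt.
396π cm²/s

S = 2πrh + 2πr² (lateral + bases)
dS/dt = (2πh + 4πr)·dr/dt = (2π·25 + 4π·4)·6
= 396π cm²/s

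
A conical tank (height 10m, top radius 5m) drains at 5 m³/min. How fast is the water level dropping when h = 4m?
5/(4π) ≈ 0.3979 m/min

r/h = 5/10, so r = (1/2)h
V = (1/3)πr²h = (1/3)π((1/2)h)²h = (1/12)πh³
dV/dh = (1/4)πh²
dh/dt = (dV/dt)/(dV/dh) = -5/((1/4)π·4²) = -5/(4π) m/min
The level is dropping at 5/(4π) ≈ 0.3979 m/min.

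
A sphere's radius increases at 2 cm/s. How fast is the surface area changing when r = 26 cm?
416π cm²/s

S = 4πr²
dS/dt = dS/dr · dr/dt = 8πr · 2
At r = 26: dS/dt = 416π cm²/s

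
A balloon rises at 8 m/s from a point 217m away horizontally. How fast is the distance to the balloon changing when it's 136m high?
1088√65585/65585 ≈ 4.248 m/s

z² = 217² + y²
z = √(217² + 136²) = √65585
dz/dt = y/z · dy/dt = 136/√65585 · 8 = 1088√65585/65585 ≈ 4.248 m/s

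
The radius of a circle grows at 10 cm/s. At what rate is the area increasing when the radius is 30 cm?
600π cm²/s

A = πr²
dA/dt = 2πr · dr/dt = 2π(30)(10) = 600π cm²/s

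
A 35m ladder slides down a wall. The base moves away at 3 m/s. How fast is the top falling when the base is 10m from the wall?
2√5/5 ≈ 0.8944 m/s

x² + y² = 35²
2x·dx/dt + 2y·dy/dt = 0
dy/dt = -x/y · dx/dt = -10/(15√5) · 3 = -2√5/5 m/s
The top is descending at 2√5/5 ≈ 0.8944 m/s.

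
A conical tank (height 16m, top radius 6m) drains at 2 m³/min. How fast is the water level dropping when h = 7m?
128/(441π) ≈ 0.09239 m/min

r/h = 6/16, so r = (3/8)h
V = (1/3)πr²h = (1/3)π((3/8)h)²h = (3/64)πh³
dV/dh = (9/64)πh²
dh/dt = (dV/dt)/(dV/dh) = -2/((9/64)π·7²) = -128/(441π) m/min
The level is dropping at 128/(441π) ≈ 0.09239 m/min.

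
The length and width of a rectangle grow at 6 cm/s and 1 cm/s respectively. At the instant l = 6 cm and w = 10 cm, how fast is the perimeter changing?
14 cm/s

P = 2(l + w)
dP/dt = 2(dl/dt + dw/dt) = 2(6 + 1) = 14 cm/s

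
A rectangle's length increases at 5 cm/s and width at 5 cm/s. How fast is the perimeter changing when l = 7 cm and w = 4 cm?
20 cm/s

P = 2(l + w)
dP/dt = 2(dl/dt + dw/dt) = 2(5 + 5) = 20 cm/s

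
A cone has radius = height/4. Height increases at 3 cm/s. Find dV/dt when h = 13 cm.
507π/16 cm³/s

V = (1/3)π(h/4)²h = πh³/48
dV/dt = πh²/16 · 3
At h = 13: dV/dt = 507π/16 cm³/s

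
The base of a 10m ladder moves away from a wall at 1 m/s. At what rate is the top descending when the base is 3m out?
3√91/91 ≈ 0.3145 m/s

x² + y² = 10²
2x·dx/dt + 2y·dy/dt = 0
dy/dt = -x/y · dx/dt = -3/√91 · 1 = -3√91/91 m/s
The top is descending at 3√91/91 ≈ 0.3145 m/s.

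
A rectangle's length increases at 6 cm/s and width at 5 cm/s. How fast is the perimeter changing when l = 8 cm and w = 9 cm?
22 cm/s

P = 2(l + w)
dP/dt = 2(dl/dt + dw/dt) = 2(6 + 5) = 22 cm/s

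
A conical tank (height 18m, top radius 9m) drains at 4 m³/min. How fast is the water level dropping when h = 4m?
1/π ≈ 0.3183 m/min

r/h = 9/18, so r = (1/2)h
V = (1/3)πr²h = (1/3)π((1/2)h)²h = (1/12)πh³
dV/dh = (1/4)πh²
dh/dt = (dV/dt)/(dV/dh) = -4/((1/4)π·4²) = -1/π m/min
The level is dropping at 1/π ≈ 0.3183 m/min.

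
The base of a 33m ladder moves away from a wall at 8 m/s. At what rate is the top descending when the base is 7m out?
14√65/65 ≈ 1.736 m/s

x² + y² = 33²
2x·dx/dt + 2y·dy/dt = 0
dy/dt = -x/y · dx/dt = -7/(4√65) · 8 = -14√65/65 m/s
The top is descending at 14√65/65 ≈ 1.736 m/s.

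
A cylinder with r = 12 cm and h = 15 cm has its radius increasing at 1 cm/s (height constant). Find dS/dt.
78π cm²/s

S = 2πrh + 2πr² (lateral + bases)
dS/dt = (2πh + 4πr)·dr/dt = (2π·15 + 4π·12)·1
= 78π cm²/s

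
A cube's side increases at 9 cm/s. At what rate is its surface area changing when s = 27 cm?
2916 cm²/s

A = 6s²
dA/dt = 12s · ds/dt = 12·27·9 = 2916 cm²/s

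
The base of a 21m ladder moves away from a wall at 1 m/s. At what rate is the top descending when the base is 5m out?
5√26/104 ≈ 0.2451 m/s

x² + y² = 21²
2x·dx/dt + 2y·dy/dt = 0
dy/dt = -x/y · dx/dt = -5/(4√26) · 1 = -5√26/104 m/s
The top is descending at 5√26/104 ≈ 0.2451 m/s.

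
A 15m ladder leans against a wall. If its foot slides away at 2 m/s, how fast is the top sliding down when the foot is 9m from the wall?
3/2 = 1.5 m/s

x² + y² = 15²
2x·dx/dt + 2y·dy/dt = 0
dy/dt = -x/y · dx/dt = -9/12 · 2 = -3/2 m/s
The top is descending at 3/2 = 1.5 m/s.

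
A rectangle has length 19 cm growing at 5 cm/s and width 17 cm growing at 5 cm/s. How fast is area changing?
180 cm²/s

A = lw
dA/dt = w·dl/dt + l·dw/dt = 17·5 + 19·5 = 180 cm²/s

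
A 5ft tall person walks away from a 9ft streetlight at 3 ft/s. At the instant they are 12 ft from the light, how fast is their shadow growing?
15/4 ft/s

By similar triangles: 9/(x+s) = 5/s
Solving: s = 5x/4
ds/dt = 5/4 · dx/dt = 5/4 · 3 = 15/4 ft/s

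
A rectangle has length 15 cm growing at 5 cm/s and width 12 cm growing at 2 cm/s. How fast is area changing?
90 cm²/s

A = lw
dA/dt = w·dl/dt + l·dw/dt = 12·5 + 15·2 = 90 cm²/s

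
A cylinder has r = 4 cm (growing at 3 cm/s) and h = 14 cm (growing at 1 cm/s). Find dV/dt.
352π cm³/s

V = πr²h
dV/dt = 2πrh·dr/dt + πr²·dh/dt
= 2π(4)(14)(3) + π(4)²(1)
= 352π cm³/s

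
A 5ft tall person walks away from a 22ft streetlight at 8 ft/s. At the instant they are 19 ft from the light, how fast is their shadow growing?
40/17 ft/s

By similar triangles: 22/(x+s) = 5/s
Solving: s = 5x/17
ds/dt = 5/17 · dx/dt = 5/17 · 8 = 40/17 ft/s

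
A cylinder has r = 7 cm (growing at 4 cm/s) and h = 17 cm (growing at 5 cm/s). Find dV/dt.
1197π cm³/s

V = πr²h
dV/dt = 2πrh·dr/dt + πr²·dh/dt
= 2π(7)(17)(4) + π(7)²(5)
= 1197π cm³/s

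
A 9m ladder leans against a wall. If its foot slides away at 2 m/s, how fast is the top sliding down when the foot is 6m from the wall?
4√5/5 ≈ 1.789 m/s

x² + y² = 9²
2x·dx/dt + 2y·dy/dt = 0
dy/dt = -x/y · dx/dt = -6/(3√5) · 2 = -4√5/5 m/s
The top is descending at 4√5/5 ≈ 1.789 m/s.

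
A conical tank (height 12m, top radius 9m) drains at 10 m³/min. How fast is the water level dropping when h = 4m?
10/(9π) ≈ 0.3537 m/min

r/h = 9/12, so r = (3/4)h
V = (1/3)πr²h = (1/3)π((3/4)h)²h = (3/16)πh³
dV/dh = (9/16)πh²
dh/dt = (dV/dt)/(dV/dh) = -10/((9/16)π·4²) = -10/(9π) m/min
The level is dropping at 10/(9π) ≈ 0.3537 m/min.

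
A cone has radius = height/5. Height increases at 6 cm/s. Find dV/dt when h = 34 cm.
6936π/25 cm³/s

V = (1/3)π(h/5)²h = πh³/75
dV/dt = πh²/25 · 6
At h = 34: dV/dt = 6936π/25 cm³/s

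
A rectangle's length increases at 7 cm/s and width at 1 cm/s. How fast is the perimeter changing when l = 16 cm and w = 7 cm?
16 cm/s

P = 2(l + w)
dP/dt = 2(dl/dt + dw/dt) = 2(7 + 1) = 16 cm/s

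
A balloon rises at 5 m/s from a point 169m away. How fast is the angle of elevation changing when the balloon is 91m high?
0.022936 rad/s

tan(θ) = y/169
sec²(θ) · dθ/dt = (1/169) · dy/dt
dθ/dt = cos²(θ)/169 · 5 = 169/(169² + 91²) · 5
dθ/dt = 0.022936 rad/s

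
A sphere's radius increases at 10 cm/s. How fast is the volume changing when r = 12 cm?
5760π cm³/s

V = (4/3)πr³
dV/dt = dV/dr · dr/dt = 4πr² · 10
At r = 12: dV/dt = 5760π cm³/s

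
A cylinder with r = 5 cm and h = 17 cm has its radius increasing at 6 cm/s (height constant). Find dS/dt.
324π cm²/s

S = 2πrh + 2πr² (lateral + bases)
dS/dt = (2πh + 4πr)·dr/dt = (2π·17 + 4π·5)·6
= 324π cm²/s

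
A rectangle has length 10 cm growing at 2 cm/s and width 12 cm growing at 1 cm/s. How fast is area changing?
34 cm²/s

A = lw
dA/dt = w·dl/dt + l·dw/dt = 12·2 + 10·1 = 34 cm²/s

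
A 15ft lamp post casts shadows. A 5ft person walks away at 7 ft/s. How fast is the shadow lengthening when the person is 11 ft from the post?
7/2 ft/s

By similar triangles: 15/(x+s) = 5/s
Solving: s = 5x/10
ds/dt = 5/10 · dx/dt = 1/2 · 7 = 7/2 ft/s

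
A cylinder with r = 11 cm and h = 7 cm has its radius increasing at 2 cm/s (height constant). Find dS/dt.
116π cm²/s

S = 2πrh + 2πr² (lateral + bases)
dS/dt = (2πh + 4πr)·dr/dt = (2π·7 + 4π·11)·2
= 116π cm²/s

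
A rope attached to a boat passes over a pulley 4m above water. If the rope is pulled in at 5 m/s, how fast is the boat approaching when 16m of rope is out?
4√15/3 ≈ 5.164 m/s

rope² = x² + 4²
x = √(16² - 4²) = 4√15
dx/dt = (rope/x) · d(rope)/dt = (16/(4√15)) · (-5) = -4√15/3 m/s
The boat approaches at 4√15/3 ≈ 5.164 m/s.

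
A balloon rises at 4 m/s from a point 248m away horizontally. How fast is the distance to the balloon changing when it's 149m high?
596√83705/83705 ≈ 2.06 m/s

z² = 248² + y²
z = √(248² + 149²) = √83705
dz/dt = y/z · dy/dt = 149/√83705 · 4 = 596√83705/83705 ≈ 2.06 m/s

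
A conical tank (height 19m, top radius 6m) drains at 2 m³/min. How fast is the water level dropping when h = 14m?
361/(3528π) ≈ 0.03257 m/min

r/h = 6/19, so r = (6/19)h
V = (1/3)πr²h = (1/3)π((6/19)h)²h = (12/361)πh³
dV/dh = (36/361)πh²
dh/dt = (dV/dt)/(dV/dh) = -2/((36/361)π·14²) = -361/(3528π) m/min
The level is dropping at 361/(3528π) ≈ 0.03257 m/min.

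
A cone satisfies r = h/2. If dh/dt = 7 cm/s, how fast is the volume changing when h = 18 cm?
567π cm³/s

V = (1/3)π(h/2)²h = πh³/12
dV/dt = πh²/4 · 7
At h = 18: dV/dt = 567π cm³/s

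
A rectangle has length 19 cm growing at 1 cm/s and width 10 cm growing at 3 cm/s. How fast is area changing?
67 cm²/s

A = lw
dA/dt = w·dl/dt + l·dw/dt = 10·1 + 19·3 = 67 cm²/s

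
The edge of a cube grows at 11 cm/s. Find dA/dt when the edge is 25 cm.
3300 cm²/s

A = 6s²
dA/dt = 12s · ds/dt = 12·25·11 = 3300 cm²/s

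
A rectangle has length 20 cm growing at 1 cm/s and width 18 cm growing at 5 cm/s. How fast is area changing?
118 cm²/s

A = lw
dA/dt = w·dl/dt + l·dw/dt = 18·1 + 20·5 = 118 cm²/s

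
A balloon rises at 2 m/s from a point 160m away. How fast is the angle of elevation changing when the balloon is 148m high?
0.006736 rad/s

tan(θ) = y/160
sec²(θ) · dθ/dt = (1/160) · dy/dt
dθ/dt = cos²(θ)/160 · 2 = 160/(160² + 148²) · 2
dθ/dt = 0.006736 rad/s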